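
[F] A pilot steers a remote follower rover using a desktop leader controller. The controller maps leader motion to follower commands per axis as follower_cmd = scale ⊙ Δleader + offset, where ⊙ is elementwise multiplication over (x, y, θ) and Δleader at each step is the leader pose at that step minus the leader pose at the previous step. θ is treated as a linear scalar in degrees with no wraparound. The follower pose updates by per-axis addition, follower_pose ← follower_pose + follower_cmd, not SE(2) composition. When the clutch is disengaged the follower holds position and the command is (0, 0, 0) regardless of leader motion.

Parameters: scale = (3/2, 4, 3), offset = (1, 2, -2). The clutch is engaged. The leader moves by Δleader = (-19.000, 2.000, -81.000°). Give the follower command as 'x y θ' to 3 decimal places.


axis x: 3/2·-19.000 + 1 = -27.500
axis y: 4·2.000 + 2 = 10.000
axis θ: 3·-81.000 + -2 = -245.000

-27.500 10.000 -245.000


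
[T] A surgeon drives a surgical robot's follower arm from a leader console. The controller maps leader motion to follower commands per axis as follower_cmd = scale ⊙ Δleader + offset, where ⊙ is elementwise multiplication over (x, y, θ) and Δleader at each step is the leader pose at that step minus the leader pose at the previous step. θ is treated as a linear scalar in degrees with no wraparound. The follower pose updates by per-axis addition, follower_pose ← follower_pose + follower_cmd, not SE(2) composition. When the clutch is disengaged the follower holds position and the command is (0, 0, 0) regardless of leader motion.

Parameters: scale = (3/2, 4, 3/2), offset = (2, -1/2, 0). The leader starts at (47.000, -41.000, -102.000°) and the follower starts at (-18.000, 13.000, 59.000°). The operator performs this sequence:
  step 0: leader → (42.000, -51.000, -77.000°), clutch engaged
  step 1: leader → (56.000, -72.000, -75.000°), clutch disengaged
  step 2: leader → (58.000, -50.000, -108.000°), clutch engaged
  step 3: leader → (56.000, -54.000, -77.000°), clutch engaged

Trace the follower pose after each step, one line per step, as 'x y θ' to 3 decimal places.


-23.500 -27.500 96.500
-23.500 -27.500 96.500
-18.500 60.000 47.000
-19.500 43.500 93.500

step 0: Δleader=(-5.000, -10.000, 25.000°), engaged; cmd=(-5.500, -40.500, 37.500°) → follower=(-23.500, -27.500, 96.500°)
step 1: Δleader=(14.000, -21.000, 2.000°), disengaged; cmd=(0,0,0) → follower holds at (-23.500, -27.500, 96.500°)
step 2: Δleader=(2.000, 22.000, -33.000°), engaged; cmd=(5.000, 87.500, -49.500°) → follower=(-18.500, 60.000, 47.000°)
step 3: Δleader=(-2.000, -4.000, 31.000°), engaged; cmd=(-1.000, -16.500, 46.500°) → follower=(-19.500, 43.500, 93.500°)


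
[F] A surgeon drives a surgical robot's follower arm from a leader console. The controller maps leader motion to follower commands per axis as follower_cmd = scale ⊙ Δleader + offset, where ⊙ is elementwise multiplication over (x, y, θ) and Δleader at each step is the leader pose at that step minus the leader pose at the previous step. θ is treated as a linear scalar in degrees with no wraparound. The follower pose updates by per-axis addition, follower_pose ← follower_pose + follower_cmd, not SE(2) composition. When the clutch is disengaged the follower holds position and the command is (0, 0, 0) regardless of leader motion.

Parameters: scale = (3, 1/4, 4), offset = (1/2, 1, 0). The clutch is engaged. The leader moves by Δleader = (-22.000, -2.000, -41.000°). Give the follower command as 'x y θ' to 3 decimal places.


axis x: 3·-22.000 + 1/2 = -65.500
axis y: 1/4·-2.000 + 1 = 0.500
axis θ: 4·-41.000 + 0 = -164.000

-65.500 0.500 -164.000


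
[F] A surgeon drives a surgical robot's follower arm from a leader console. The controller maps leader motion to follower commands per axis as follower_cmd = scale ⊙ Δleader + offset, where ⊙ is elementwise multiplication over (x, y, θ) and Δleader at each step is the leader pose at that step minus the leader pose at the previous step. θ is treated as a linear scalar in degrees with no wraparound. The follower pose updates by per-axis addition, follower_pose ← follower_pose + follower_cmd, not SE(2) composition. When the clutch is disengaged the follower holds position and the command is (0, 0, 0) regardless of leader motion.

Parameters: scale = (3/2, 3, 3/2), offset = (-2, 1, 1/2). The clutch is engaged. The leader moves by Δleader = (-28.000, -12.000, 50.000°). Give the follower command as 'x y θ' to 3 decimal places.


-44.000 -35.000 75.500

axis x: 3/2·-28.000 + -2 = -44.000
axis y: 3·-12.000 + 1 = -35.000
axis θ: 3/2·50.000 + 1/2 = 75.500


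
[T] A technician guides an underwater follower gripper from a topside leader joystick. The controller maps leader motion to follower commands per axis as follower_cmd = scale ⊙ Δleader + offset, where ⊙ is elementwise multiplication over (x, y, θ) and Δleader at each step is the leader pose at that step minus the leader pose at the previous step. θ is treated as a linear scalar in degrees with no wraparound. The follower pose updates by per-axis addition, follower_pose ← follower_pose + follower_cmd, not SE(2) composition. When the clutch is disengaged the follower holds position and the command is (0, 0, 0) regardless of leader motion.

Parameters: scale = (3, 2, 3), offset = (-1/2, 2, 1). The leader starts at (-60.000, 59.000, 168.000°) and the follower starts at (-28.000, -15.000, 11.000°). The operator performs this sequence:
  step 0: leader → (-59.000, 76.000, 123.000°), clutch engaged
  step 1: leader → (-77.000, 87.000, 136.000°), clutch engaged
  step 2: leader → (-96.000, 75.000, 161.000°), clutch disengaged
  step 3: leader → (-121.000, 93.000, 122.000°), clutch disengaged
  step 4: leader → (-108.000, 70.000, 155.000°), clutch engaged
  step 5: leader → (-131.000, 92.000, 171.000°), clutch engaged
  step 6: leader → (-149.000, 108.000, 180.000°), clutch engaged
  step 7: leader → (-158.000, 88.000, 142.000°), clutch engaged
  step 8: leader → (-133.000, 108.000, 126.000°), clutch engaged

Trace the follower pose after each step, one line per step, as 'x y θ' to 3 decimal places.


step 0: Δleader=(1.000, 17.000, -45.000°), engaged; cmd=(2.500, 36.000, -134.000°) → follower=(-25.500, 21.000, -123.000°)
step 1: Δleader=(-18.000, 11.000, 13.000°), engaged; cmd=(-54.500, 24.000, 40.000°) → follower=(-80.000, 45.000, -83.000°)
step 2: Δleader=(-19.000, -12.000, 25.000°), disengaged; cmd=(0,0,0) → follower holds at (-80.000, 45.000, -83.000°)
step 3: Δleader=(-25.000, 18.000, -39.000°), disengaged; cmd=(0,0,0) → follower holds at (-80.000, 45.000, -83.000°)
step 4: Δleader=(13.000, -23.000, 33.000°), engaged; cmd=(38.500, -44.000, 100.000°) → follower=(-41.500, 1.000, 17.000°)
step 5: Δleader=(-23.000, 22.000, 16.000°), engaged; cmd=(-69.500, 46.000, 49.000°) → follower=(-111.000, 47.000, 66.000°)
step 6: Δleader=(-18.000, 16.000, 9.000°), engaged; cmd=(-54.500, 34.000, 28.000°) → follower=(-165.500, 81.000, 94.000°)
step 7: Δleader=(-9.000, -20.000, -38.000°), engaged; cmd=(-27.500, -38.000, -113.000°) → follower=(-193.000, 43.000, -19.000°)
step 8: Δleader=(25.000, 20.000, -16.000°), engaged; cmd=(74.500, 42.000, -47.000°) → follower=(-118.500, 85.000, -66.000°)

-25.500 21.000 -123.000
-80.000 45.000 -83.000
-80.000 45.000 -83.000
-80.000 45.000 -83.000
-41.500 1.000 17.000
-111.000 47.000 66.000
-165.500 81.000 94.000
-193.000 43.000 -19.000
-118.500 85.000 -66.000


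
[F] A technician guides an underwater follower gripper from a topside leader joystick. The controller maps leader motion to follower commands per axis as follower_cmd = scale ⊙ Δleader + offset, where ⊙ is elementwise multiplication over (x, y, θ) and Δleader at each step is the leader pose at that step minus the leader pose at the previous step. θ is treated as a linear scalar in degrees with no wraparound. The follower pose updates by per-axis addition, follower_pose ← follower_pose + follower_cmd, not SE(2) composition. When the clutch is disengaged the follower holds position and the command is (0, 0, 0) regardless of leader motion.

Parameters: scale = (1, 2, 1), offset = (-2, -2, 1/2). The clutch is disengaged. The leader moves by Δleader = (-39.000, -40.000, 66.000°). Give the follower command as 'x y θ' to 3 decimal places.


0.000 0.000 0.000

clutch disengaged → follower holds; cmd = (0, 0, 0)


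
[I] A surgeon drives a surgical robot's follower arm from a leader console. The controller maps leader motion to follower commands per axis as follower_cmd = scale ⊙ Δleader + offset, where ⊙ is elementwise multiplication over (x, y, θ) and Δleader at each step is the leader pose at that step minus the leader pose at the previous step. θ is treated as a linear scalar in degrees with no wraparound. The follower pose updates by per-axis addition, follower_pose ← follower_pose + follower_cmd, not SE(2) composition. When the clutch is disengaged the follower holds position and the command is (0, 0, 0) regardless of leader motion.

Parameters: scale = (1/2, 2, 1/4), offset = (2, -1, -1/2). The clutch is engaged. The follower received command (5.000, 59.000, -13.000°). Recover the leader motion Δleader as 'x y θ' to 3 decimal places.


6.000 30.000 -50.000

axis x: (5.000 − 2) / (1/2) = 6.000
axis y: (59.000 − -1) / (2) = 30.000
axis θ: (-13.000 − -1/2) / (1/4) = -50.000


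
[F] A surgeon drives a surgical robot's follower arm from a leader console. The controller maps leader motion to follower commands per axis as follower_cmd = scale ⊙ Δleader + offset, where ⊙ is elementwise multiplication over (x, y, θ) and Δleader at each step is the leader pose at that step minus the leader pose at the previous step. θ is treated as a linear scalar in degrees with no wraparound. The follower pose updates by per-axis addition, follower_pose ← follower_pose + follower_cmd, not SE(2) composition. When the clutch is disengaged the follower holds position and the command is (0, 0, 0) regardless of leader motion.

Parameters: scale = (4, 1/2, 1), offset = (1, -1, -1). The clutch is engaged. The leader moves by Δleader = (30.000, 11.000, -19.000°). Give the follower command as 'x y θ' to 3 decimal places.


axis x: 4·30.000 + 1 = 121.000
axis y: 1/2·11.000 + -1 = 4.500
axis θ: 1·-19.000 + -1 = -20.000

121.000 4.500 -20.000


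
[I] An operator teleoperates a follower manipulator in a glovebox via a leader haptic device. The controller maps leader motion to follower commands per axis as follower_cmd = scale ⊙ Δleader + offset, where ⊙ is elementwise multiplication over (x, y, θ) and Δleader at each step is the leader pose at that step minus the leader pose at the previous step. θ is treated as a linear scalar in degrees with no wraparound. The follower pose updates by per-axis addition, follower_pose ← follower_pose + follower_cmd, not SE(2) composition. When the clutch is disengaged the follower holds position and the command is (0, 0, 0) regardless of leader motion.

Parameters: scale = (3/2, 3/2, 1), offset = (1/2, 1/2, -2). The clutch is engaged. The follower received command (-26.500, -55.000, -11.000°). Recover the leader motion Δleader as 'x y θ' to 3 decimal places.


axis x: (-26.500 − 1/2) / (3/2) = -18.000
axis y: (-55.000 − 1/2) / (3/2) = -37.000
axis θ: (-11.000 − -2) / (1) = -9.000

-18.000 -37.000 -9.000


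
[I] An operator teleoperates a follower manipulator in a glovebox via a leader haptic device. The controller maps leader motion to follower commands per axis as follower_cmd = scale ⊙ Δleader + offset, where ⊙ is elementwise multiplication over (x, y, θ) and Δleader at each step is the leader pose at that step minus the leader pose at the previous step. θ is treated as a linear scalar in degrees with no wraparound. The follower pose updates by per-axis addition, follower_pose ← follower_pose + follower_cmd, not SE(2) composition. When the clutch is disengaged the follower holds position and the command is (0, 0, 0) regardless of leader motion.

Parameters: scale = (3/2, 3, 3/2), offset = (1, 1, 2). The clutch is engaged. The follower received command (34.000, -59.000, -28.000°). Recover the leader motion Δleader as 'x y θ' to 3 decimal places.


axis x: (34.000 − 1) / (3/2) = 22.000
axis y: (-59.000 − 1) / (3) = -20.000
axis θ: (-28.000 − 2) / (3/2) = -20.000

22.000 -20.000 -20.000


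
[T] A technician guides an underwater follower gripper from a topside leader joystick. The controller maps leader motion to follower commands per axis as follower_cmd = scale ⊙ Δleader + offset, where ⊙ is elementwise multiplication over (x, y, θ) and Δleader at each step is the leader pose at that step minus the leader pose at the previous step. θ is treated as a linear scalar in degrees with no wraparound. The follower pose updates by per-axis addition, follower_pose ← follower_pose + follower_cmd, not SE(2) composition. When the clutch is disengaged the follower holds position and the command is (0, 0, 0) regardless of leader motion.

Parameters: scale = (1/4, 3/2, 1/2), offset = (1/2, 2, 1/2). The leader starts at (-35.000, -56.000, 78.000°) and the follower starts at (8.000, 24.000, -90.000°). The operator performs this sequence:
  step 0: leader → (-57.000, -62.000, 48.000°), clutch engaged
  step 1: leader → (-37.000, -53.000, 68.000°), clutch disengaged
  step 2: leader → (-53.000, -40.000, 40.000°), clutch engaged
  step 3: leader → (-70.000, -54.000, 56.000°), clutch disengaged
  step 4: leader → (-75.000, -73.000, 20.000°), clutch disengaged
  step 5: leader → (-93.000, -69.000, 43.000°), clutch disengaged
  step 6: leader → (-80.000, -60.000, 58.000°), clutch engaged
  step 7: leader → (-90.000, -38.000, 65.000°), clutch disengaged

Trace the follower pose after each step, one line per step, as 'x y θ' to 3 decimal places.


3.000 17.000 -104.500
3.000 17.000 -104.500
-0.500 38.500 -118.000
-0.500 38.500 -118.000
-0.500 38.500 -118.000
-0.500 38.500 -118.000
3.250 54.000 -110.000
3.250 54.000 -110.000

step 0: Δleader=(-22.000, -6.000, -30.000°), engaged; cmd=(-5.000, -7.000, -14.500°) → follower=(3.000, 17.000, -104.500°)
step 1: Δleader=(20.000, 9.000, 20.000°), disengaged; cmd=(0,0,0) → follower holds at (3.000, 17.000, -104.500°)
step 2: Δleader=(-16.000, 13.000, -28.000°), engaged; cmd=(-3.500, 21.500, -13.500°) → follower=(-0.500, 38.500, -118.000°)
step 3: Δleader=(-17.000, -14.000, 16.000°), disengaged; cmd=(0,0,0) → follower holds at (-0.500, 38.500, -118.000°)
step 4: Δleader=(-5.000, -19.000, -36.000°), disengaged; cmd=(0,0,0) → follower holds at (-0.500, 38.500, -118.000°)
step 5: Δleader=(-18.000, 4.000, 23.000°), disengaged; cmd=(0,0,0) → follower holds at (-0.500, 38.500, -118.000°)
step 6: Δleader=(13.000, 9.000, 15.000°), engaged; cmd=(3.750, 15.500, 8.000°) → follower=(3.250, 54.000, -110.000°)
step 7: Δleader=(-10.000, 22.000, 7.000°), disengaged; cmd=(0,0,0) → follower holds at (3.250, 54.000, -110.000°)


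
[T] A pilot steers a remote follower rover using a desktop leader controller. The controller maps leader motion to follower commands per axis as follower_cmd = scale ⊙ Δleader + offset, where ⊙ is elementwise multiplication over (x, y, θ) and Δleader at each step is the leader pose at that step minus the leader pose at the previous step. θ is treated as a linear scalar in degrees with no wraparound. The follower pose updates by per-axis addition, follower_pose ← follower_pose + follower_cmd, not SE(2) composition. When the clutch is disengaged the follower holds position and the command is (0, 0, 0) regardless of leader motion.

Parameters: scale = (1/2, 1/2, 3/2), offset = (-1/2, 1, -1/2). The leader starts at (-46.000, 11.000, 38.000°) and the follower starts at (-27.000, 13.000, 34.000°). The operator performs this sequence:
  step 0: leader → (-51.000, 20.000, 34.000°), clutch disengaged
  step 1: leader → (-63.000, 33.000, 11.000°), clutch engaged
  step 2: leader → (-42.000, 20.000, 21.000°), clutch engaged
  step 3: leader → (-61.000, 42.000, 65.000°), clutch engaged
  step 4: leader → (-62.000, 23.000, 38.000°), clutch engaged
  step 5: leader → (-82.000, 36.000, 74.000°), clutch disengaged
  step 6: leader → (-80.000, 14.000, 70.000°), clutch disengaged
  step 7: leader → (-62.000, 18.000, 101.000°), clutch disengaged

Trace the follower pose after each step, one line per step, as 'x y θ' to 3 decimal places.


step 0: Δleader=(-5.000, 9.000, -4.000°), disengaged; cmd=(0,0,0) → follower holds at (-27.000, 13.000, 34.000°)
step 1: Δleader=(-12.000, 13.000, -23.000°), engaged; cmd=(-6.500, 7.500, -35.000°) → follower=(-33.500, 20.500, -1.000°)
step 2: Δleader=(21.000, -13.000, 10.000°), engaged; cmd=(10.000, -5.500, 14.500°) → follower=(-23.500, 15.000, 13.500°)
step 3: Δleader=(-19.000, 22.000, 44.000°), engaged; cmd=(-10.000, 12.000, 65.500°) → follower=(-33.500, 27.000, 79.000°)
step 4: Δleader=(-1.000, -19.000, -27.000°), engaged; cmd=(-1.000, -8.500, -41.000°) → follower=(-34.500, 18.500, 38.000°)
step 5: Δleader=(-20.000, 13.000, 36.000°), disengaged; cmd=(0,0,0) → follower holds at (-34.500, 18.500, 38.000°)
step 6: Δleader=(2.000, -22.000, -4.000°), disengaged; cmd=(0,0,0) → follower holds at (-34.500, 18.500, 38.000°)
step 7: Δleader=(18.000, 4.000, 31.000°), disengaged; cmd=(0,0,0) → follower holds at (-34.500, 18.500, 38.000°)

-27.000 13.000 34.000
-33.500 20.500 -1.000
-23.500 15.000 13.500
-33.500 27.000 79.000
-34.500 18.500 38.000
-34.500 18.500 38.000
-34.500 18.500 38.000
-34.500 18.500 38.000


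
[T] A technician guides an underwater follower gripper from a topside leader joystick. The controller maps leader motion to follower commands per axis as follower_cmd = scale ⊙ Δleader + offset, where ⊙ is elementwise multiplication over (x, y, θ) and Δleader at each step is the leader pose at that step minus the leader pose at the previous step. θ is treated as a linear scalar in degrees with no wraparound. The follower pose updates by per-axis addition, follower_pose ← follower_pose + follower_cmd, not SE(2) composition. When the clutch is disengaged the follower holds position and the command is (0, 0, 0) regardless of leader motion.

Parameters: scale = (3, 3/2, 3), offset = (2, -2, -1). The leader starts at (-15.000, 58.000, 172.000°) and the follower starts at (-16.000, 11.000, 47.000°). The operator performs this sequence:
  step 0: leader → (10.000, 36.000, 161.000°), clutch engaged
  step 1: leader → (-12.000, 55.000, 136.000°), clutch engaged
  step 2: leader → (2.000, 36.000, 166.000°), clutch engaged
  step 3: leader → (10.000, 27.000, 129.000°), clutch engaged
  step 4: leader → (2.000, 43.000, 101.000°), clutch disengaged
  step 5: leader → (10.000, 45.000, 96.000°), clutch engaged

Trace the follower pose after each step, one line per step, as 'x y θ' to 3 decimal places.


61.000 -24.000 13.000
-3.000 2.500 -63.000
41.000 -28.000 26.000
67.000 -43.500 -86.000
67.000 -43.500 -86.000
93.000 -42.500 -102.000

step 0: Δleader=(25.000, -22.000, -11.000°), engaged; cmd=(77.000, -35.000, -34.000°) → follower=(61.000, -24.000, 13.000°)
step 1: Δleader=(-22.000, 19.000, -25.000°), engaged; cmd=(-64.000, 26.500, -76.000°) → follower=(-3.000, 2.500, -63.000°)
step 2: Δleader=(14.000, -19.000, 30.000°), engaged; cmd=(44.000, -30.500, 89.000°) → follower=(41.000, -28.000, 26.000°)
step 3: Δleader=(8.000, -9.000, -37.000°), engaged; cmd=(26.000, -15.500, -112.000°) → follower=(67.000, -43.500, -86.000°)
step 4: Δleader=(-8.000, 16.000, -28.000°), disengaged; cmd=(0,0,0) → follower holds at (67.000, -43.500, -86.000°)
step 5: Δleader=(8.000, 2.000, -5.000°), engaged; cmd=(26.000, 1.000, -16.000°) → follower=(93.000, -42.500, -102.000°)


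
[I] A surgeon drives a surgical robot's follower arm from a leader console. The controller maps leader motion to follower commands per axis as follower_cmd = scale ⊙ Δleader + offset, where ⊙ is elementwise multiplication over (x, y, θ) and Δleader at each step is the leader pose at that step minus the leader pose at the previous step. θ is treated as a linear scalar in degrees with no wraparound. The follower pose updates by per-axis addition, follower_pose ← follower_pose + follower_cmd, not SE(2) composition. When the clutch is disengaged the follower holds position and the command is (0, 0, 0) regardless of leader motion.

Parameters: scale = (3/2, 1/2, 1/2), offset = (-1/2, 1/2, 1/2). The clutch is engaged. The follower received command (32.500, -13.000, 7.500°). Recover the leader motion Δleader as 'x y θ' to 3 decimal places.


axis x: (32.500 − -1/2) / (3/2) = 22.000
axis y: (-13.000 − 1/2) / (1/2) = -27.000
axis θ: (7.500 − 1/2) / (1/2) = 14.000

22.000 -27.000 14.000


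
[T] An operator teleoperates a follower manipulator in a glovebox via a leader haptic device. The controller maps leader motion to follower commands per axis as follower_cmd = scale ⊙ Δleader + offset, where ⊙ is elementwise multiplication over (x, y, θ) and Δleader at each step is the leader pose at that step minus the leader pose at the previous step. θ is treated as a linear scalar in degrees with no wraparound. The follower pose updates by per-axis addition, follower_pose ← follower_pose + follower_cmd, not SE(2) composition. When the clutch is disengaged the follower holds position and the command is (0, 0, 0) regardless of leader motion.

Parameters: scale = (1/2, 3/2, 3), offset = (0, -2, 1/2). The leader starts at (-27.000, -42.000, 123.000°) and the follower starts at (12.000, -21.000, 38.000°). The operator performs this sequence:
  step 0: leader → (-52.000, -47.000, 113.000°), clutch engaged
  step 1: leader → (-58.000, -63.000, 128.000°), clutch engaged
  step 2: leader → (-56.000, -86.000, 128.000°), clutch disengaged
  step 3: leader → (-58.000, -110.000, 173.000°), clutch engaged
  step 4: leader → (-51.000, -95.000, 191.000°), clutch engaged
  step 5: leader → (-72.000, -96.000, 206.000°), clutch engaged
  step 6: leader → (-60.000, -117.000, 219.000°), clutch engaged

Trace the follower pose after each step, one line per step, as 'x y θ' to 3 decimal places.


-0.500 -30.500 8.500
-3.500 -56.500 54.000
-3.500 -56.500 54.000
-4.500 -94.500 189.500
-1.000 -74.000 244.000
-11.500 -77.500 289.500
-5.500 -111.000 329.000

step 0: Δleader=(-25.000, -5.000, -10.000°), engaged; cmd=(-12.500, -9.500, -29.500°) → follower=(-0.500, -30.500, 8.500°)
step 1: Δleader=(-6.000, -16.000, 15.000°), engaged; cmd=(-3.000, -26.000, 45.500°) → follower=(-3.500, -56.500, 54.000°)
step 2: Δleader=(2.000, -23.000, 0.000°), disengaged; cmd=(0,0,0) → follower holds at (-3.500, -56.500, 54.000°)
step 3: Δleader=(-2.000, -24.000, 45.000°), engaged; cmd=(-1.000, -38.000, 135.500°) → follower=(-4.500, -94.500, 189.500°)
step 4: Δleader=(7.000, 15.000, 18.000°), engaged; cmd=(3.500, 20.500, 54.500°) → follower=(-1.000, -74.000, 244.000°)
step 5: Δleader=(-21.000, -1.000, 15.000°), engaged; cmd=(-10.500, -3.500, 45.500°) → follower=(-11.500, -77.500, 289.500°)
step 6: Δleader=(12.000, -21.000, 13.000°), engaged; cmd=(6.000, -33.500, 39.500°) → follower=(-5.500, -111.000, 329.000°)


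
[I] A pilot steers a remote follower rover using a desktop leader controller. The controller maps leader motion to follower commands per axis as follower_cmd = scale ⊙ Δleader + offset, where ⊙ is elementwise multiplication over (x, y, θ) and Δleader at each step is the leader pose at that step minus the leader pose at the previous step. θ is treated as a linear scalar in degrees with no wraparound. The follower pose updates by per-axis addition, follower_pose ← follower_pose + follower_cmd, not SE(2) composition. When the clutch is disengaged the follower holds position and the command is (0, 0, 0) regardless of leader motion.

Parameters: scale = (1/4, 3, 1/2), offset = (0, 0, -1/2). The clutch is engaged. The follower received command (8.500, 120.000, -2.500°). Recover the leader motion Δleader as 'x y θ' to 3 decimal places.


axis x: (8.500 − 0) / (1/4) = 34.000
axis y: (120.000 − 0) / (3) = 40.000
axis θ: (-2.500 − -1/2) / (1/2) = -4.000

34.000 40.000 -4.000


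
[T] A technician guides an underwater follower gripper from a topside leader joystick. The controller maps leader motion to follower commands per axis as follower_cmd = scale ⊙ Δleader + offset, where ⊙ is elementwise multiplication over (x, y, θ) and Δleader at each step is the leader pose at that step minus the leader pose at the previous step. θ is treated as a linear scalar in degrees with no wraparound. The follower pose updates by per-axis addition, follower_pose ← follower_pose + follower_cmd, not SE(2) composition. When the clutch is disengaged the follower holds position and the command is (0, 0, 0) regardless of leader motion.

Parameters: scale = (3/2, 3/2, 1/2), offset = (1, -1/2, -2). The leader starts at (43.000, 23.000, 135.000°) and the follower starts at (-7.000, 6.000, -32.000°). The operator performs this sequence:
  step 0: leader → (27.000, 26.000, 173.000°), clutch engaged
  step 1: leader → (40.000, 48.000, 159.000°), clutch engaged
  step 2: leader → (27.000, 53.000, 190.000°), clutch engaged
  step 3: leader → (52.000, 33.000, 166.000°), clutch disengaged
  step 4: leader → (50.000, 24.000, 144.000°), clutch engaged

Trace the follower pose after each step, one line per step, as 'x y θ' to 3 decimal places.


-30.000 10.000 -15.000
-9.500 42.500 -24.000
-28.000 49.500 -10.500
-28.000 49.500 -10.500
-30.000 35.500 -23.500

step 0: Δleader=(-16.000, 3.000, 38.000°), engaged; cmd=(-23.000, 4.000, 17.000°) → follower=(-30.000, 10.000, -15.000°)
step 1: Δleader=(13.000, 22.000, -14.000°), engaged; cmd=(20.500, 32.500, -9.000°) → follower=(-9.500, 42.500, -24.000°)
step 2: Δleader=(-13.000, 5.000, 31.000°), engaged; cmd=(-18.500, 7.000, 13.500°) → follower=(-28.000, 49.500, -10.500°)
step 3: Δleader=(25.000, -20.000, -24.000°), disengaged; cmd=(0,0,0) → follower holds at (-28.000, 49.500, -10.500°)
step 4: Δleader=(-2.000, -9.000, -22.000°), engaged; cmd=(-2.000, -14.000, -13.000°) → follower=(-30.000, 35.500, -23.500°)


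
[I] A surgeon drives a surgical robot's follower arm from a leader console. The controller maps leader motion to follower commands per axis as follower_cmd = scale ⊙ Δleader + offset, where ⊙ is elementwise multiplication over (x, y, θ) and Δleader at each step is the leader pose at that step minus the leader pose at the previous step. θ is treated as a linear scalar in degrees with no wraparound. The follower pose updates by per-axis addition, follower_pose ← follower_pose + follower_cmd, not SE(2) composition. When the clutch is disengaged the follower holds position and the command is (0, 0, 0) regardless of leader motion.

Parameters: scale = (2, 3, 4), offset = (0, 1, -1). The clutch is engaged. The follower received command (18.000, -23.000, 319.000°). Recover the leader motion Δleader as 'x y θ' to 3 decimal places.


9.000 -8.000 80.000

axis x: (18.000 − 0) / (2) = 9.000
axis y: (-23.000 − 1) / (3) = -8.000
axis θ: (319.000 − -1) / (4) = 80.000


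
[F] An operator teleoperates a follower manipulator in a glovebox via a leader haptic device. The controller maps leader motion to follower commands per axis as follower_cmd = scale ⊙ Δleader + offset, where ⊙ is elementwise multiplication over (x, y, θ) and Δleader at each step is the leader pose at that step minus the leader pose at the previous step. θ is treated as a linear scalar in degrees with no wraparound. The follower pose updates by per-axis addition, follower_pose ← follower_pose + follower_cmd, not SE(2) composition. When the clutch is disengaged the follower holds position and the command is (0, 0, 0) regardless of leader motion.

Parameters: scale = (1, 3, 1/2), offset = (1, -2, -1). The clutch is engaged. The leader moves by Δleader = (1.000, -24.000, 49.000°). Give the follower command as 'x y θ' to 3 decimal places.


2.000 -74.000 23.500

axis x: 1·1.000 + 1 = 2.000
axis y: 3·-24.000 + -2 = -74.000
axis θ: 1/2·49.000 + -1 = 23.500


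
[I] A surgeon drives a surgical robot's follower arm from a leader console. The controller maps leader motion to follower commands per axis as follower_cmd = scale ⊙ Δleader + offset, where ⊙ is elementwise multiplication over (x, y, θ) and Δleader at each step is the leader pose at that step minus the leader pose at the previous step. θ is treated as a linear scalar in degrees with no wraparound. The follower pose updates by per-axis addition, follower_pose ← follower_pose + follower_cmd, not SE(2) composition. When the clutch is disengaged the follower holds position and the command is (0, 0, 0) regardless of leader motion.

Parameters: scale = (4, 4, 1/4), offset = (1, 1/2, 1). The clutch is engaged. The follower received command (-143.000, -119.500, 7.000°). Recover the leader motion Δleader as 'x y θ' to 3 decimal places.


axis x: (-143.000 − 1) / (4) = -36.000
axis y: (-119.500 − 1/2) / (4) = -30.000
axis θ: (7.000 − 1) / (1/4) = 24.000

-36.000 -30.000 24.000


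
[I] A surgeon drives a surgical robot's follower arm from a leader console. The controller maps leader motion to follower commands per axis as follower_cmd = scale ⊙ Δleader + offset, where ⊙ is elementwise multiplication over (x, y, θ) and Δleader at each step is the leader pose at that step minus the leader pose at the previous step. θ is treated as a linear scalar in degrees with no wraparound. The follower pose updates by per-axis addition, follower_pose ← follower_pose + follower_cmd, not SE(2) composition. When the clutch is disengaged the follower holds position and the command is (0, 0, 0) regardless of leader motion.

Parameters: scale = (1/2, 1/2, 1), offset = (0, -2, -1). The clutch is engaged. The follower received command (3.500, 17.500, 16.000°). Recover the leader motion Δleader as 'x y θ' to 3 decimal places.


7.000 39.000 17.000

axis x: (3.500 − 0) / (1/2) = 7.000
axis y: (17.500 − -2) / (1/2) = 39.000
axis θ: (16.000 − -1) / (1) = 17.000


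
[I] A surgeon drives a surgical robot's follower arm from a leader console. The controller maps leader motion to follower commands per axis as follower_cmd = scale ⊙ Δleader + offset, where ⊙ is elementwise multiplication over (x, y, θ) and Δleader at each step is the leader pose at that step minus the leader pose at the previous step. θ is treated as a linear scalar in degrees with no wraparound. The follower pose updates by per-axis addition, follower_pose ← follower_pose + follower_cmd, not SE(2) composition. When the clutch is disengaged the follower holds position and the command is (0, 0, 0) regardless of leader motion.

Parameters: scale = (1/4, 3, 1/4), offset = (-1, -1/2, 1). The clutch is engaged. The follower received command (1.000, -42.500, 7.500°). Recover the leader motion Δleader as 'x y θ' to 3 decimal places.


8.000 -14.000 26.000

axis x: (1.000 − -1) / (1/4) = 8.000
axis y: (-42.500 − -1/2) / (3) = -14.000
axis θ: (7.500 − 1) / (1/4) = 26.000


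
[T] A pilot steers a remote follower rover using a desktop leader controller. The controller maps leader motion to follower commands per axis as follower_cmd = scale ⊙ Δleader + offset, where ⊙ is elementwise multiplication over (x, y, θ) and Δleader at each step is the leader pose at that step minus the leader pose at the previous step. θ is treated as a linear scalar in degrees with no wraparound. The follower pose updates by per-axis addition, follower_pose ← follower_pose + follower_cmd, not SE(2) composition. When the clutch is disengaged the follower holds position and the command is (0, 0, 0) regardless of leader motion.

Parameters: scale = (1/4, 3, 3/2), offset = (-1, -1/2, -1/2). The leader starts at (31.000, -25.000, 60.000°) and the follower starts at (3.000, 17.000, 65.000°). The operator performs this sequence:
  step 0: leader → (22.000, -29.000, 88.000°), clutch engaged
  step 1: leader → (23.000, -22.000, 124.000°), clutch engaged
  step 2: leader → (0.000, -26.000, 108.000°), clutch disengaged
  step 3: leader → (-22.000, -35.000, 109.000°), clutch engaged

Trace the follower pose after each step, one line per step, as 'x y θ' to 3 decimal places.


step 0: Δleader=(-9.000, -4.000, 28.000°), engaged; cmd=(-3.250, -12.500, 41.500°) → follower=(-0.250, 4.500, 106.500°)
step 1: Δleader=(1.000, 7.000, 36.000°), engaged; cmd=(-0.750, 20.500, 53.500°) → follower=(-1.000, 25.000, 160.000°)
step 2: Δleader=(-23.000, -4.000, -16.000°), disengaged; cmd=(0,0,0) → follower holds at (-1.000, 25.000, 160.000°)
step 3: Δleader=(-22.000, -9.000, 1.000°), engaged; cmd=(-6.500, -27.500, 1.000°) → follower=(-7.500, -2.500, 161.000°)

-0.250 4.500 106.500
-1.000 25.000 160.000
-1.000 25.000 160.000
-7.500 -2.500 161.000


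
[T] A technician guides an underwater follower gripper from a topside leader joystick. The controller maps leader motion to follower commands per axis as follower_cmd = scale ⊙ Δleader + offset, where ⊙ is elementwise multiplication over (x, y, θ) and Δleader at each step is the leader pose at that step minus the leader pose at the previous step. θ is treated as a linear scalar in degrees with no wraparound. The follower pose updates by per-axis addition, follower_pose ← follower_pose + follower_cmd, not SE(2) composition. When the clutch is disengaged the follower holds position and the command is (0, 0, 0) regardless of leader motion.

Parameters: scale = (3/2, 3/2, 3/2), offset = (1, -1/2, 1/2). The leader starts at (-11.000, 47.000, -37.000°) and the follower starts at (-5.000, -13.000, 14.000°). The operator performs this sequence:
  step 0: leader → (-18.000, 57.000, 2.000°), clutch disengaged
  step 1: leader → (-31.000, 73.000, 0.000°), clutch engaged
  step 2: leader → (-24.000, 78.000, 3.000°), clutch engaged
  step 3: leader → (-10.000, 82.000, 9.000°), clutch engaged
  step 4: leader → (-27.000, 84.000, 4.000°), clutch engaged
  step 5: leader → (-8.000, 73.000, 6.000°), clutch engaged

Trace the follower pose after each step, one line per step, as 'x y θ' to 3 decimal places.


step 0: Δleader=(-7.000, 10.000, 39.000°), disengaged; cmd=(0,0,0) → follower holds at (-5.000, -13.000, 14.000°)
step 1: Δleader=(-13.000, 16.000, -2.000°), engaged; cmd=(-18.500, 23.500, -2.500°) → follower=(-23.500, 10.500, 11.500°)
step 2: Δleader=(7.000, 5.000, 3.000°), engaged; cmd=(11.500, 7.000, 5.000°) → follower=(-12.000, 17.500, 16.500°)
step 3: Δleader=(14.000, 4.000, 6.000°), engaged; cmd=(22.000, 5.500, 9.500°) → follower=(10.000, 23.000, 26.000°)
step 4: Δleader=(-17.000, 2.000, -5.000°), engaged; cmd=(-24.500, 2.500, -7.000°) → follower=(-14.500, 25.500, 19.000°)
step 5: Δleader=(19.000, -11.000, 2.000°), engaged; cmd=(29.500, -17.000, 3.500°) → follower=(15.000, 8.500, 22.500°)

-5.000 -13.000 14.000
-23.500 10.500 11.500
-12.000 17.500 16.500
10.000 23.000 26.000
-14.500 25.500 19.000
15.000 8.500 22.500


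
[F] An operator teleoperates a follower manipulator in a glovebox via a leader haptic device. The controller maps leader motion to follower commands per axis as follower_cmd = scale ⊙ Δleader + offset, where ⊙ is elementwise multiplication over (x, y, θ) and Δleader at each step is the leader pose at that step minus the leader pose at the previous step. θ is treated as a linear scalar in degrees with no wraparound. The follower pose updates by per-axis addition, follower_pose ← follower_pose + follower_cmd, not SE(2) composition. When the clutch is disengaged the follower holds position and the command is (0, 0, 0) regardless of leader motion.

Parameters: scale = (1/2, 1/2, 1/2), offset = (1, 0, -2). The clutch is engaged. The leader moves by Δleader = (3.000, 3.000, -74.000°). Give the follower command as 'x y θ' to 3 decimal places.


axis x: 1/2·3.000 + 1 = 2.500
axis y: 1/2·3.000 + 0 = 1.500
axis θ: 1/2·-74.000 + -2 = -39.000

2.500 1.500 -39.000


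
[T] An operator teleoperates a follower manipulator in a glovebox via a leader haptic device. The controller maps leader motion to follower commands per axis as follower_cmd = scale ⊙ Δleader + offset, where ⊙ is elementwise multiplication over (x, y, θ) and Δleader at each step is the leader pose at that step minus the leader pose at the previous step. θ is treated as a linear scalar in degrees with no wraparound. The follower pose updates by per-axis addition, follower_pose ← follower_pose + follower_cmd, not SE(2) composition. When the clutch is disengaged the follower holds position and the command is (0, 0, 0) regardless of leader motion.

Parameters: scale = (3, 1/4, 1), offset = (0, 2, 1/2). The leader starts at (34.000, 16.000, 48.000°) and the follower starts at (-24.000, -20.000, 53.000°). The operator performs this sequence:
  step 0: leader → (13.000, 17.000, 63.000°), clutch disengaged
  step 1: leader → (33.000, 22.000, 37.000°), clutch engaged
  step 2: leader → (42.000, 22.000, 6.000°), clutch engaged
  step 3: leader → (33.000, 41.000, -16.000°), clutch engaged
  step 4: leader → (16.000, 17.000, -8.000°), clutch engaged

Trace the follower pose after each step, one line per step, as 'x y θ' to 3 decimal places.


-24.000 -20.000 53.000
36.000 -16.750 27.500
63.000 -14.750 -3.000
36.000 -8.000 -24.500
-15.000 -12.000 -16.000

step 0: Δleader=(-21.000, 1.000, 15.000°), disengaged; cmd=(0,0,0) → follower holds at (-24.000, -20.000, 53.000°)
step 1: Δleader=(20.000, 5.000, -26.000°), engaged; cmd=(60.000, 3.250, -25.500°) → follower=(36.000, -16.750, 27.500°)
step 2: Δleader=(9.000, 0.000, -31.000°), engaged; cmd=(27.000, 2.000, -30.500°) → follower=(63.000, -14.750, -3.000°)
step 3: Δleader=(-9.000, 19.000, -22.000°), engaged; cmd=(-27.000, 6.750, -21.500°) → follower=(36.000, -8.000, -24.500°)
step 4: Δleader=(-17.000, -24.000, 8.000°), engaged; cmd=(-51.000, -4.000, 8.500°) → follower=(-15.000, -12.000, -16.000°)


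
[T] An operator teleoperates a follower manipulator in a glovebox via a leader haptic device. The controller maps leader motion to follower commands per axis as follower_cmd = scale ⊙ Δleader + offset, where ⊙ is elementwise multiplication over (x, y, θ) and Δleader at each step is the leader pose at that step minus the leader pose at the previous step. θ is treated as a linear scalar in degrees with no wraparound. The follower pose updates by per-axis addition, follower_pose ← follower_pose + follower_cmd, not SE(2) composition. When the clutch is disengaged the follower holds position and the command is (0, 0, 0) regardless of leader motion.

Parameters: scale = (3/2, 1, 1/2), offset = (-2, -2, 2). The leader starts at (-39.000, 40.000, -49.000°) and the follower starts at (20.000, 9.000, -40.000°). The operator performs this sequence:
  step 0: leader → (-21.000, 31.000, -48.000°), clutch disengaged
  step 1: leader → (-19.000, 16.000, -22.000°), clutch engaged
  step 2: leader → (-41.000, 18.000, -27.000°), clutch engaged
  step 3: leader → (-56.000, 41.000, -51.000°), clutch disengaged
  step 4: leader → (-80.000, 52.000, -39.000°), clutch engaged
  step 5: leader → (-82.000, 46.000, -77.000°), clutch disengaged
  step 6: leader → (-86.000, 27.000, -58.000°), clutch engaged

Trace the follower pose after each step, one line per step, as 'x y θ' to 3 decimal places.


20.000 9.000 -40.000
21.000 -8.000 -25.000
-14.000 -8.000 -25.500
-14.000 -8.000 -25.500
-52.000 1.000 -17.500
-52.000 1.000 -17.500
-60.000 -20.000 -6.000

step 0: Δleader=(18.000, -9.000, 1.000°), disengaged; cmd=(0,0,0) → follower holds at (20.000, 9.000, -40.000°)
step 1: Δleader=(2.000, -15.000, 26.000°), engaged; cmd=(1.000, -17.000, 15.000°) → follower=(21.000, -8.000, -25.000°)
step 2: Δleader=(-22.000, 2.000, -5.000°), engaged; cmd=(-35.000, 0.000, -0.500°) → follower=(-14.000, -8.000, -25.500°)
step 3: Δleader=(-15.000, 23.000, -24.000°), disengaged; cmd=(0,0,0) → follower holds at (-14.000, -8.000, -25.500°)
step 4: Δleader=(-24.000, 11.000, 12.000°), engaged; cmd=(-38.000, 9.000, 8.000°) → follower=(-52.000, 1.000, -17.500°)
step 5: Δleader=(-2.000, -6.000, -38.000°), disengaged; cmd=(0,0,0) → follower holds at (-52.000, 1.000, -17.500°)
step 6: Δleader=(-4.000, -19.000, 19.000°), engaged; cmd=(-8.000, -21.000, 11.500°) → follower=(-60.000, -20.000, -6.000°)
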